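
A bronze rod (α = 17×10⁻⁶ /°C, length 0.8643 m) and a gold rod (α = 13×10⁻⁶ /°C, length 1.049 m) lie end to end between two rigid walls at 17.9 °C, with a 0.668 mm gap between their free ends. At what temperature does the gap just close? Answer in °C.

Gap closes when ΔL₁ + ΔL₂ = 0.668 mm = 6.68×10⁻⁴ m
(α₁L₁ + α₂L₂)ΔT = g
α₁L₁ + α₂L₂ = 17×10⁻⁶×0.8643 + 13×10⁻⁶×1.049 = 2.83301×10⁻⁵ m/K
ΔT = 6.68×10⁻⁴ / 2.83301×10⁻⁵ = 23.579 K
T = 17.9 + 23.579 = 41.479 °C

T = 41.5 °C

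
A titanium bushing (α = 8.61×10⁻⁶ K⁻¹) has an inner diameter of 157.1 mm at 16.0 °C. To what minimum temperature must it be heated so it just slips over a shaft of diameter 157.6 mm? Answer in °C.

T = 386 °C

Required Δd = 157.6 − 157.1 = 0.5 mm
Δd = αd₀ΔT ⇒ ΔT = Δd/(αd₀) = 0.5 / (8.61×10⁻⁶ × 157.1) = 369.65 K
T_min = 16.0 + 369.65 = 385.65 °C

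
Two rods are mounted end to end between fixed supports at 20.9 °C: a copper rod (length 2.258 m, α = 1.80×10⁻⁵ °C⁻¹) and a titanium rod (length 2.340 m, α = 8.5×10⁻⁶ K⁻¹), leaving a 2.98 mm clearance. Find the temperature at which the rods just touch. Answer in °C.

T = 70.1 °C

Gap closes when ΔL₁ + ΔL₂ = 2.98 mm = 2.98×10⁻³ m
(α₁L₁ + α₂L₂)ΔT = g
α₁L₁ + α₂L₂ = 1.80×10⁻⁵×2.258 + 8.5×10⁻⁶×2.340 = 6.0534×10⁻⁵ m/K
ΔT = 2.98×10⁻³ / 6.0534×10⁻⁵ = 49.229 K
T = 20.9 + 49.229 = 70.129 °C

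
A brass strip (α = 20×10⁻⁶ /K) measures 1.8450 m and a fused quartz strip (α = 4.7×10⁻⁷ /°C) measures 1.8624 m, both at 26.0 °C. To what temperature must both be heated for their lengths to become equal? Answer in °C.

L₁(1 + α₁ΔT) = L₂(1 + α₂ΔT) ⇒ ΔT = (L₂ − L₁)/(α₁L₁ − α₂L₂)
L₂ − L₁ = 1.8624 − 1.8450 = 1.74×10⁻² m
α₁L₁ − α₂L₂ = 20×10⁻⁶×1.8450 − 4.7×10⁻⁷×1.8624 = 3.6024672×10⁻⁵ m/K
ΔT = 1.74×10⁻² / 3.6024672×10⁻⁵ = 483.002 K
T = 26.0 + 483.002 = 509.002 °C

T = 509.0 °C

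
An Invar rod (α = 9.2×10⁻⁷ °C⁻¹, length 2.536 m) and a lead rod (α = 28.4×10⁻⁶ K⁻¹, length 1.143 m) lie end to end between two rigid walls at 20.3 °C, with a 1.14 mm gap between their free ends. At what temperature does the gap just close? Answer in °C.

α₁L₁ = 2.33312×10⁻⁶ m/K, α₂L₂ = 3.24612×10⁻⁵ m/K → total 3.479432×10⁻⁵ m/K
ΔT = g/(α₁L₁+α₂L₂) = 1.14×10⁻³ / 3.479432×10⁻⁵ = 32.764 K
T = 20.3 + 32.764 = 53.064 °C

T = 53.1 °C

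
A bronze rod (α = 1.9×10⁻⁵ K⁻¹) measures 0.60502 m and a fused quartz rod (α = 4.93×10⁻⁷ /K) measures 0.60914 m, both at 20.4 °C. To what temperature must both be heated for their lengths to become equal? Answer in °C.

T = 388.4 °C

L₁(1 + α₁ΔT) = L₂(1 + α₂ΔT) ⇒ ΔT = (L₂ − L₁)/(α₁L₁ − α₂L₂)
L₂ − L₁ = 0.60914 − 0.60502 = 4.12×10⁻³ m
α₁L₁ − α₂L₂ = 1.9×10⁻⁵×0.60502 − 4.93×10⁻⁷×0.60914 = 1.119507398×10⁻⁵ m/K
ΔT = 4.12×10⁻³ / 1.119507398×10⁻⁵ = 368.019 K
T = 20.4 + 368.019 = 388.419 °C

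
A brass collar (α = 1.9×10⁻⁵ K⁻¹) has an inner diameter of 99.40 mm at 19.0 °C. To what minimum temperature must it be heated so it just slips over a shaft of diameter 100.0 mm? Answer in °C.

T = 337 °C

Required Δd = 100.0 − 99.40 = 0.60 mm
Δd = αd₀ΔT ⇒ ΔT = Δd/(αd₀) = 0.60 / (1.9×10⁻⁵ × 99.40) = 317.70 K
T_min = 19.0 + 317.70 = 336.70 °C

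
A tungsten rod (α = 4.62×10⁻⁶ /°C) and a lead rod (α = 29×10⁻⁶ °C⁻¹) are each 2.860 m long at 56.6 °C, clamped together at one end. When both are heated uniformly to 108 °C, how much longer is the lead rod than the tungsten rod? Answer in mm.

3.58 mm

ΔT = 51.4 K
tungsten: ΔL = 4.62×10⁻⁶ × 2.860 m × 51.4 = 6.7916×10⁻⁴ m = 0.67916 mm
lead: ΔL = 29×10⁻⁶ × 2.860 m × 51.4 = 4.2631×10⁻³ m = 4.2631 mm
difference = 4.2631 − 0.67916 = 3.58394 mm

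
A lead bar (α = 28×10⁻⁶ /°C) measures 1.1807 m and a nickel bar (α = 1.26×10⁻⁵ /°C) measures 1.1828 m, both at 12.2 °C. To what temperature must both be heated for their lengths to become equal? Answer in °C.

Equal length when α₁L₁ΔT − α₂L₂ΔT = L₂ − L₁ = 2.10×10⁻³ m
α₁L₁ = 3.30596×10⁻⁵, α₂L₂ = 1.490328×10⁻⁵ → Δ(αL) = 1.815632×10⁻⁵ m/K
ΔT = 2.10×10⁻³ / 1.815632×10⁻⁵ = 115.662 K, so T = 12.2 + 115.662 = 127.862 °C

T = 127.9 °C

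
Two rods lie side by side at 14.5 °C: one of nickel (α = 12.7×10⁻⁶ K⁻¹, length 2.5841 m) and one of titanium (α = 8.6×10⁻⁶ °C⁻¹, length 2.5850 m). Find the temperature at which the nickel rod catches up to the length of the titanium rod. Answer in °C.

T = 99.51 °C

Equal length when α₁L₁ΔT − α₂L₂ΔT = L₂ − L₁ = 9.00×10⁻⁴ m
α₁L₁ = 3.281807×10⁻⁵, α₂L₂ = 2.2231×10⁻⁵ → Δ(αL) = 1.058707×10⁻⁵ m/K
ΔT = 9.00×10⁻⁴ / 1.058707×10⁻⁵ = 85.0094 K, so T = 14.5 + 85.0094 = 99.5094 °C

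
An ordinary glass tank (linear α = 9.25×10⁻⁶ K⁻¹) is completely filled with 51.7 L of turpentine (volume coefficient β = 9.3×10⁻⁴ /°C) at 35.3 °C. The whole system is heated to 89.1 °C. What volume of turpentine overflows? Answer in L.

2.51 L

The tank also expands: β_container ≈ 3α = 2.775×10⁻⁵ /K
Net overflow = V₀(β_liq − 3α_cont)ΔT
β − 3α = 9.30×10⁻⁴ − 2.775×10⁻⁵ = 9.0225×10⁻⁴ /K; ΔT = 53.8 K
ΔV = 51.7 × 9.0225×10⁻⁴ × 53.8 = 2.51 L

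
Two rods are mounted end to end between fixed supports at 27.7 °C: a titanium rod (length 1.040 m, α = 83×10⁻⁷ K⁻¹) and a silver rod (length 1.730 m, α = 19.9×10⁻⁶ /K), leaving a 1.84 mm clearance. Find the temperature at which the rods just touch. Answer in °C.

T = 70.4 °C

Gap closes when ΔL₁ + ΔL₂ = 1.84 mm = 1.84×10⁻³ m
(α₁L₁ + α₂L₂)ΔT = g
α₁L₁ + α₂L₂ = 83×10⁻⁷×1.040 + 19.9×10⁻⁶×1.730 = 4.3059×10⁻⁵ m/K
ΔT = 1.84×10⁻³ / 4.3059×10⁻⁵ = 42.732 K
T = 27.7 + 42.732 = 70.432 °C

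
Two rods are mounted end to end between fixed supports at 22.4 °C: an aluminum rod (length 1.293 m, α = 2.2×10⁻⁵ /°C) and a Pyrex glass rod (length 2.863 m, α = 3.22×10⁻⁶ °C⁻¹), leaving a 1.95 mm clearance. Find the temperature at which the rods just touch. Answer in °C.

T = 74.2 °C

α₁L₁ = 2.8446×10⁻⁵ m/K, α₂L₂ = 9.21886×10⁻⁶ m/K → total 3.766486×10⁻⁵ m/K
ΔT = g/(α₁L₁+α₂L₂) = 1.95×10⁻³ / 3.766486×10⁻⁵ = 51.772 K
T = 22.4 + 51.772 = 74.172 °C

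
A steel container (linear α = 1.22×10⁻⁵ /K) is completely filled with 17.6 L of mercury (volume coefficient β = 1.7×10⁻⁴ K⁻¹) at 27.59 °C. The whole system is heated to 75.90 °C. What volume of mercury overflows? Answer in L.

The container also expands: β_container ≈ 3α = 3.66×10⁻⁵ /K
Net overflow = V₀(β_liq − 3α_cont)ΔT
β − 3α = 1.70×10⁻⁴ − 3.66×10⁻⁵ = 1.334×10⁻⁴ /K; ΔT = 48.31 K
ΔV = 17.6 × 1.334×10⁻⁴ × 48.31 = 0.113 L

0.113 L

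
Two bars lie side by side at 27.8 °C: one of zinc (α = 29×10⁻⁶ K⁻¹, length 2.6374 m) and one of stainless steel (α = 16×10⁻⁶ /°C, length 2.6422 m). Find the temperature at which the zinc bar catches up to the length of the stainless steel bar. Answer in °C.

Equal length when α₁L₁ΔT − α₂L₂ΔT = L₂ − L₁ = 4.80×10⁻³ m
α₁L₁ = 7.64846×10⁻⁵, α₂L₂ = 4.22752×10⁻⁵ → Δ(αL) = 3.42094×10⁻⁵ m/K
ΔT = 4.80×10⁻³ / 3.42094×10⁻⁵ = 140.312 K, so T = 27.8 + 140.312 = 168.112 °C

T = 168.1 °C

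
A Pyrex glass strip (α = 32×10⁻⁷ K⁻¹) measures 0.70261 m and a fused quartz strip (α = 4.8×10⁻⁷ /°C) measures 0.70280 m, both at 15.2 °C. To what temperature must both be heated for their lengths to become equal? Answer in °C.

Equal length when α₁L₁ΔT − α₂L₂ΔT = L₂ − L₁ = 1.90×10⁻⁴ m
α₁L₁ = 2.248352×10⁻⁶, α₂L₂ = 3.37344×10⁻⁷ → Δ(αL) = 1.911008×10⁻⁶ m/K
ΔT = 1.90×10⁻⁴ / 1.911008×10⁻⁶ = 99.424 K, so T = 15.2 + 99.424 = 114.624 °C

T = 114.6 °C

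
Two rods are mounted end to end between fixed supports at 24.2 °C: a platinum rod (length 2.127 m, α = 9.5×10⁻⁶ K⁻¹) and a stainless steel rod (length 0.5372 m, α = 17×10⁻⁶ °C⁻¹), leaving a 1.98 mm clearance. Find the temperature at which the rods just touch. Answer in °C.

T = 91.7 °C

α₁L₁ = 2.02065×10⁻⁵ m/K, α₂L₂ = 9.1324×10⁻⁶ m/K → total 2.93389×10⁻⁵ m/K
ΔT = g/(α₁L₁+α₂L₂) = 1.98×10⁻³ / 2.93389×10⁻⁵ = 67.487 K
T = 24.2 + 67.487 = 91.687 °C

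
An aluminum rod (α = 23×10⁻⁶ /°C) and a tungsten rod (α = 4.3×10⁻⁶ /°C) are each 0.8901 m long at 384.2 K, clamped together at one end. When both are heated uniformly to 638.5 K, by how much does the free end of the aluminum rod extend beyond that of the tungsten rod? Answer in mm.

4.23 mm

ΔT = 254.3 K
aluminum: ΔL = 23×10⁻⁶ × 0.8901 m × 254.3 = 5.2061×10⁻³ m = 5.2061 mm
tungsten: ΔL = 4.3×10⁻⁶ × 0.8901 m × 254.3 = 9.7332×10⁻⁴ m = 0.97332 mm
difference = 5.2061 − 0.97332 = 4.23278 mm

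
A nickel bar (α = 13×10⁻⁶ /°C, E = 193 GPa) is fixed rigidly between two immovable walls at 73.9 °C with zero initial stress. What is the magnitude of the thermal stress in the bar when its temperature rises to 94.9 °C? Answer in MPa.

Fully constrained: the free strain ε = αΔT is blocked, so σ = Eε = EαΔT.
|ΔT| = 21.0 K
σ = 193×10⁹ × 13×10⁻⁶ × 21.0 = 5.27×10⁷ Pa

σ = 52.7 MPa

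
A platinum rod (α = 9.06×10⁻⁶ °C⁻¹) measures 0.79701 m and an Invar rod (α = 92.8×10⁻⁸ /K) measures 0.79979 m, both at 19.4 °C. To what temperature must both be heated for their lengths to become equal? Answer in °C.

Equal length when α₁L₁ΔT − α₂L₂ΔT = L₂ − L₁ = 2.78×10⁻³ m
α₁L₁ = 7.2209106×10⁻⁶, α₂L₂ = 7.4220512×10⁻⁷ → Δ(αL) = 6.47870548×10⁻⁶ m/K
ΔT = 2.78×10⁻³ / 6.47870548×10⁻⁶ = 429.098 K, so T = 19.4 + 429.098 = 448.498 °C

T = 448.5 °C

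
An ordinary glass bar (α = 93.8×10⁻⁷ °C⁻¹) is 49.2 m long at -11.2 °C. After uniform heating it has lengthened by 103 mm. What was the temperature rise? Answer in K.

ΔL = αL₀ΔT ⇒ ΔT = ΔL / (αL₀)
ΔT = 103×10⁻³ m / (93.8×10⁻⁷ × 49.2 m) = 223.19 K

ΔT = 223 K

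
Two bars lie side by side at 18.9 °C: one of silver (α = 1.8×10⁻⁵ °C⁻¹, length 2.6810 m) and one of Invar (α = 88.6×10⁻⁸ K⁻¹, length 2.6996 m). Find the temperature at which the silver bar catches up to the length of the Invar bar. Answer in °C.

T = 424.4 °C

L₁(1 + α₁ΔT) = L₂(1 + α₂ΔT) ⇒ ΔT = (L₂ − L₁)/(α₁L₁ − α₂L₂)
L₂ − L₁ = 2.6996 − 2.6810 = 1.86×10⁻² m
α₁L₁ − α₂L₂ = 1.8×10⁻⁵×2.6810 − 88.6×10⁻⁸×2.6996 = 4.58661544×10⁻⁵ m/K
ΔT = 1.86×10⁻² / 4.58661544×10⁻⁵ = 405.528 K
T = 18.9 + 405.528 = 424.428 °C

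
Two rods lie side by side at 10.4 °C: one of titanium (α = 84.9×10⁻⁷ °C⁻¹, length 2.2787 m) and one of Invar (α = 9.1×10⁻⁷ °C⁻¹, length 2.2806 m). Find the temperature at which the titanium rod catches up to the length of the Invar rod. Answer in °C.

T = 120.4 °C

L₁(1 + α₁ΔT) = L₂(1 + α₂ΔT) ⇒ ΔT = (L₂ − L₁)/(α₁L₁ − α₂L₂)
L₂ − L₁ = 2.2806 − 2.2787 = 1.90×10⁻³ m
α₁L₁ − α₂L₂ = 84.9×10⁻⁷×2.2787 − 9.1×10⁻⁷×2.2806 = 1.7270817×10⁻⁵ m/K
ΔT = 1.90×10⁻³ / 1.7270817×10⁻⁵ = 110.012 K
T = 10.4 + 110.012 = 120.412 °C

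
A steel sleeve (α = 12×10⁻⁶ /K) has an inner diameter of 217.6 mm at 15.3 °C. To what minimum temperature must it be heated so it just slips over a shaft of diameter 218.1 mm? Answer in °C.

T = 207 °C

Required Δd = 218.1 − 217.6 = 0.5 mm
Δd = αd₀ΔT ⇒ ΔT = Δd/(αd₀) = 0.5 / (12×10⁻⁶ × 217.6) = 191.48 K
T_min = 15.3 + 191.48 = 206.78 °C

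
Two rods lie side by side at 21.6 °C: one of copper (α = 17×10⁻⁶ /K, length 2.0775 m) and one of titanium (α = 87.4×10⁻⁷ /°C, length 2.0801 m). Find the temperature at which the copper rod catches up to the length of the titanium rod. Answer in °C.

T = 173.3 °C

Equal length when α₁L₁ΔT − α₂L₂ΔT = L₂ − L₁ = 2.60×10⁻³ m
α₁L₁ = 3.53175×10⁻⁵, α₂L₂ = 1.8180074×10⁻⁵ → Δ(αL) = 1.7137426×10⁻⁵ m/K
ΔT = 2.60×10⁻³ / 1.7137426×10⁻⁵ = 151.715 K, so T = 21.6 + 151.715 = 173.315 °C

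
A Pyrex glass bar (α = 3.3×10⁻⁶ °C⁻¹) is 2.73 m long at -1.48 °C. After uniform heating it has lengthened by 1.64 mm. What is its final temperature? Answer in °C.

ΔL = αL₀ΔT ⇒ ΔT = ΔL / (αL₀)
ΔT = 1.64×10⁻³ m / (3.3×10⁻⁶ × 2.73 m) = 182.04 K
T = -1.48 + 182.04 = 180.56 °C

T = 181 °C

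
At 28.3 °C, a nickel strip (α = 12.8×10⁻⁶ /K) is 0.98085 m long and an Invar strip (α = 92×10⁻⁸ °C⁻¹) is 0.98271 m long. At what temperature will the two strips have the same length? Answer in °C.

T = 187.9 °C

L₁(1 + α₁ΔT) = L₂(1 + α₂ΔT) ⇒ ΔT = (L₂ − L₁)/(α₁L₁ − α₂L₂)
L₂ − L₁ = 0.98271 − 0.98085 = 1.86×10⁻³ m
α₁L₁ − α₂L₂ = 12.8×10⁻⁶×0.98085 − 92×10⁻⁸×0.98271 = 1.16507868×10⁻⁵ m/K
ΔT = 1.86×10⁻³ / 1.16507868×10⁻⁵ = 159.646 K
T = 28.3 + 159.646 = 187.946 °C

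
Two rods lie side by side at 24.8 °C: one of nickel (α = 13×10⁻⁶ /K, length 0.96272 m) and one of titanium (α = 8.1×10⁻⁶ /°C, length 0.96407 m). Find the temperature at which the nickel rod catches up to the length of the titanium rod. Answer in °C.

Equal length when α₁L₁ΔT − α₂L₂ΔT = L₂ − L₁ = 1.35×10⁻³ m
α₁L₁ = 1.251536×10⁻⁵, α₂L₂ = 7.808967×10⁻⁶ → Δ(αL) = 4.706393×10⁻⁶ m/K
ΔT = 1.35×10⁻³ / 4.706393×10⁻⁶ = 286.844 K, so T = 24.8 + 286.844 = 311.644 °C

T = 311.6 °C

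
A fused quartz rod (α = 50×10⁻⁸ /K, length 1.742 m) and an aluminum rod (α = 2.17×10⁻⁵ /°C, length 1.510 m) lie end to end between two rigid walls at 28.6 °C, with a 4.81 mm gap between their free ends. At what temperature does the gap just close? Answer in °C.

Gap closes when ΔL₁ + ΔL₂ = 4.81 mm = 4.81×10⁻³ m
(α₁L₁ + α₂L₂)ΔT = g
α₁L₁ + α₂L₂ = 50×10⁻⁸×1.742 + 2.17×10⁻⁵×1.510 = 3.3638×10⁻⁵ m/K
ΔT = 4.81×10⁻³ / 3.3638×10⁻⁵ = 142.99 K
T = 28.6 + 142.99 = 171.59 °C

T = 172 °C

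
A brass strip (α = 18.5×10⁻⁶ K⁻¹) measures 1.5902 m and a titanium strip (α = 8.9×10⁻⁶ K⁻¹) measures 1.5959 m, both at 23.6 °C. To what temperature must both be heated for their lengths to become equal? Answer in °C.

T = 398.2 °C

L₁(1 + α₁ΔT) = L₂(1 + α₂ΔT) ⇒ ΔT = (L₂ − L₁)/(α₁L₁ − α₂L₂)
L₂ − L₁ = 1.5959 − 1.5902 = 5.70×10⁻³ m
α₁L₁ − α₂L₂ = 18.5×10⁻⁶×1.5902 − 8.9×10⁻⁶×1.5959 = 1.521519×10⁻⁵ m/K
ΔT = 5.70×10⁻³ / 1.521519×10⁻⁵ = 374.626 K
T = 23.6 + 374.626 = 398.226 °C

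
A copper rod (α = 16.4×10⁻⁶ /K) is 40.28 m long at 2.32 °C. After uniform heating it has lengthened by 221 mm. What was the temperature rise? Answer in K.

ΔL = αL₀ΔT ⇒ ΔT = ΔL / (αL₀)
ΔT = 221×10⁻³ m / (16.4×10⁻⁶ × 40.28 m) = 334.55 K

ΔT = 335 K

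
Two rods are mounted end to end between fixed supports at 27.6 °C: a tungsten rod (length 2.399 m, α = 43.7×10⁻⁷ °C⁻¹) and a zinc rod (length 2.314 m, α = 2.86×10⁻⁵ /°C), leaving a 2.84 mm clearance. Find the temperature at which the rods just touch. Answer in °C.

T = 64.6 °C

α₁L₁ = 1.048363×10⁻⁵ m/K, α₂L₂ = 6.61804×10⁻⁵ m/K → total 7.666403×10⁻⁵ m/K
ΔT = g/(α₁L₁+α₂L₂) = 2.84×10⁻³ / 7.666403×10⁻⁵ = 37.045 K
T = 27.6 + 37.045 = 64.645 °C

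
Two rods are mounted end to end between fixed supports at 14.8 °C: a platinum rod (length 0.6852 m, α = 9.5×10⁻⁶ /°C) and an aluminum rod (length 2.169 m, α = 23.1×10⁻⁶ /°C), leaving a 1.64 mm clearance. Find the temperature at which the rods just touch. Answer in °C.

Gap closes when ΔL₁ + ΔL₂ = 1.64 mm = 1.64×10⁻³ m
(α₁L₁ + α₂L₂)ΔT = g
α₁L₁ + α₂L₂ = 9.5×10⁻⁶×0.6852 + 23.1×10⁻⁶×2.169 = 5.66133×10⁻⁵ m/K
ΔT = 1.64×10⁻³ / 5.66133×10⁻⁵ = 28.968 K
T = 14.8 + 28.968 = 43.768 °C

T = 43.8 °C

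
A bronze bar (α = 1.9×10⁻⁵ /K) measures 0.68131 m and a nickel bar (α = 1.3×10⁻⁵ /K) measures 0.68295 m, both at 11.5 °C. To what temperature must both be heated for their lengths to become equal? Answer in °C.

Equal length when α₁L₁ΔT − α₂L₂ΔT = L₂ − L₁ = 1.64×10⁻³ m
α₁L₁ = 1.294489×10⁻⁵, α₂L₂ = 8.87835×10⁻⁶ → Δ(αL) = 4.06654×10⁻⁶ m/K
ΔT = 1.64×10⁻³ / 4.06654×10⁻⁶ = 403.291 K, so T = 11.5 + 403.291 = 414.791 °C

T = 414.8 °C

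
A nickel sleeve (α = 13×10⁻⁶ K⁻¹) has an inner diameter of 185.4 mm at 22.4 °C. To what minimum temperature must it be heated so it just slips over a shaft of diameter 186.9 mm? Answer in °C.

Required Δd = 186.9 − 185.4 = 1.5 mm
Δd = αd₀ΔT ⇒ ΔT = Δd/(αd₀) = 1.5 / (13×10⁻⁶ × 185.4) = 622.35 K
T_min = 22.4 + 622.35 = 644.75 °C

T = 645 °C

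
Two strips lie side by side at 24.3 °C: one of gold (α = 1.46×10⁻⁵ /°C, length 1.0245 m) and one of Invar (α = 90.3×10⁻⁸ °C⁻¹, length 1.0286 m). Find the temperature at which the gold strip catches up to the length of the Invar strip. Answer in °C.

L₁(1 + α₁ΔT) = L₂(1 + α₂ΔT) ⇒ ΔT = (L₂ − L₁)/(α₁L₁ − α₂L₂)
L₂ − L₁ = 1.0286 − 1.0245 = 4.10×10⁻³ m
α₁L₁ − α₂L₂ = 1.46×10⁻⁵×1.0245 − 90.3×10⁻⁸×1.0286 = 1.40288742×10⁻⁵ m/K
ΔT = 4.10×10⁻³ / 1.40288742×10⁻⁵ = 292.254 K
T = 24.3 + 292.254 = 316.554 °C

T = 316.6 °C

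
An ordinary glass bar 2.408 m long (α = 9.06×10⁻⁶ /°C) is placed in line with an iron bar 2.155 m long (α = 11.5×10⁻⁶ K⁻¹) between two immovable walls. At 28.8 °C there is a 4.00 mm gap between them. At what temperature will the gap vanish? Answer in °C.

T = 115 °C

Gap closes when ΔL₁ + ΔL₂ = 4.00 mm = 4.00×10⁻³ m
(α₁L₁ + α₂L₂)ΔT = g
α₁L₁ + α₂L₂ = 9.06×10⁻⁶×2.408 + 11.5×10⁻⁶×2.155 = 4.659898×10⁻⁵ m/K
ΔT = 4.00×10⁻³ / 4.659898×10⁻⁵ = 85.84 K
T = 28.8 + 85.84 = 114.64 °C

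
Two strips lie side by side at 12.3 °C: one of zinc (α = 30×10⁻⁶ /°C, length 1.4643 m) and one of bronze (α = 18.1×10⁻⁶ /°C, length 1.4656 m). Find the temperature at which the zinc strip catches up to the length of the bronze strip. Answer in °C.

T = 87.01 °C

L₁(1 + α₁ΔT) = L₂(1 + α₂ΔT) ⇒ ΔT = (L₂ − L₁)/(α₁L₁ − α₂L₂)
L₂ − L₁ = 1.4656 − 1.4643 = 1.30×10⁻³ m
α₁L₁ − α₂L₂ = 30×10⁻⁶×1.4643 − 18.1×10⁻⁶×1.4656 = 1.740164×10⁻⁵ m/K
ΔT = 1.30×10⁻³ / 1.740164×10⁻⁵ = 74.7056 K
T = 12.3 + 74.7056 = 87.0056 °C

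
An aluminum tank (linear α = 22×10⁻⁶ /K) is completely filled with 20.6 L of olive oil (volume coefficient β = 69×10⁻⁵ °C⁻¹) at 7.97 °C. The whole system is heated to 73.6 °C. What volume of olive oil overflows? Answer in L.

0.844 L

The tank also expands: β_container ≈ 3α = 6.6×10⁻⁵ /K
Net overflow = V₀(β_liq − 3α_cont)ΔT
β − 3α = 6.90×10⁻⁴ − 6.6×10⁻⁵ = 6.24×10⁻⁴ /K; ΔT = 65.63 K
ΔV = 20.6 × 6.24×10⁻⁴ × 65.63 = 0.844 L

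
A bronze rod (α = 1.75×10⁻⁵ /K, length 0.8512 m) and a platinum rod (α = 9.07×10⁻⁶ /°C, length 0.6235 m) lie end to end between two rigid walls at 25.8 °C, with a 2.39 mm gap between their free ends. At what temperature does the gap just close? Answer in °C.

T = 142 °C

α₁L₁ = 1.4896×10⁻⁵ m/K, α₂L₂ = 5.655145×10⁻⁶ m/K → total 2.0551145×10⁻⁵ m/K
ΔT = g/(α₁L₁+α₂L₂) = 2.39×10⁻³ / 2.0551145×10⁻⁵ = 116.30 K
T = 25.8 + 116.30 = 142.10 °C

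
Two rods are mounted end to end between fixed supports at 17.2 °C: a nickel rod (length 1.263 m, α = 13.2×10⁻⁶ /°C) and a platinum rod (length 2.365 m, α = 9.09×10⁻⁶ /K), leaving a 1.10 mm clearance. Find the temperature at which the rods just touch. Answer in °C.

α₁L₁ = 1.66716×10⁻⁵ m/K, α₂L₂ = 2.149785×10⁻⁵ m/K → total 3.816945×10⁻⁵ m/K
ΔT = g/(α₁L₁+α₂L₂) = 1.10×10⁻³ / 3.816945×10⁻⁵ = 28.819 K
T = 17.2 + 28.819 = 46.019 °C

T = 46.0 °C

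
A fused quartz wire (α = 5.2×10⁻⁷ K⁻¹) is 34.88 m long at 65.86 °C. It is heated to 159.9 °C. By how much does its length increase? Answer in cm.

ΔL = 0.171 cm

|ΔT| = |159.9 − 65.86| = 94.04 K
ΔL = αL₀ΔT = (5.2×10⁻⁷)(34.88)(94.04) = 1.71×10⁻³ m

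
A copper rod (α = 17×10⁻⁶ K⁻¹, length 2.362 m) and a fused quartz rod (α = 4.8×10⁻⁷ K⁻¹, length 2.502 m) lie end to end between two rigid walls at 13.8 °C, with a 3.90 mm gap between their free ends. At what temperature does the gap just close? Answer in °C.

Gap closes when ΔL₁ + ΔL₂ = 3.90 mm = 3.90×10⁻³ m
(α₁L₁ + α₂L₂)ΔT = g
α₁L₁ + α₂L₂ = 17×10⁻⁶×2.362 + 4.8×10⁻⁷×2.502 = 4.135496×10⁻⁵ m/K
ΔT = 3.90×10⁻³ / 4.135496×10⁻⁵ = 94.31 K
T = 13.8 + 94.31 = 108.11 °C

T = 108 °C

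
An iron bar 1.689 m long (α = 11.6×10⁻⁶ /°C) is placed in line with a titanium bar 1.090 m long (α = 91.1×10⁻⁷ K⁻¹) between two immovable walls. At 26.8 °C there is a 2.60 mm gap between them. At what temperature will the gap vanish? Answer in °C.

Gap closes when ΔL₁ + ΔL₂ = 2.60 mm = 2.60×10⁻³ m
(α₁L₁ + α₂L₂)ΔT = g
α₁L₁ + α₂L₂ = 11.6×10⁻⁶×1.689 + 91.1×10⁻⁷×1.090 = 2.95223×10⁻⁵ m/K
ΔT = 2.60×10⁻³ / 2.95223×10⁻⁵ = 88.07 K
T = 26.8 + 88.07 = 114.87 °C

T = 115 °C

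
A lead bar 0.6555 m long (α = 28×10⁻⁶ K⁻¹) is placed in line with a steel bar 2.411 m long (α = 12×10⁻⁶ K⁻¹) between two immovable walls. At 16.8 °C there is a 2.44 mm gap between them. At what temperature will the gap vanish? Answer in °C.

Gap closes when ΔL₁ + ΔL₂ = 2.44 mm = 2.44×10⁻³ m
(α₁L₁ + α₂L₂)ΔT = g
α₁L₁ + α₂L₂ = 28×10⁻⁶×0.6555 + 12×10⁻⁶×2.411 = 4.7286×10⁻⁵ m/K
ΔT = 2.44×10⁻³ / 4.7286×10⁻⁵ = 51.601 K
T = 16.8 + 51.601 = 68.401 °C

T = 68.4 °C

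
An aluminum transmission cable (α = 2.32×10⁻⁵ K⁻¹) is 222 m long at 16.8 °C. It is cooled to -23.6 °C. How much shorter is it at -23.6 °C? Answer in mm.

ΔL = 208 mm

|ΔT| = |-23.6 − 16.8| = 40.4 K
ΔL = αL₀ΔT = (2.32×10⁻⁵)(222)(40.4) = 2.08×10⁻¹ m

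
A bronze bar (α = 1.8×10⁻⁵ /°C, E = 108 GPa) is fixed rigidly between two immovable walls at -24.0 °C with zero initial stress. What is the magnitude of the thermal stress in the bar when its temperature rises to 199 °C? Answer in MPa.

Fully constrained: the free strain ε = αΔT is blocked, so σ = Eε = EαΔT.
|ΔT| = 223.0 K
σ = 108×10⁹ × 1.8×10⁻⁵ × 223.0 = 4.34×10⁸ Pa

σ = 434 MPa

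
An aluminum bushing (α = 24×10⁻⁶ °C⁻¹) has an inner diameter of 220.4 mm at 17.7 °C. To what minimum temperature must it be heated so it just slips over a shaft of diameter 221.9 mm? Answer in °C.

T = 301 °C

Required Δd = 221.9 − 220.4 = 1.5 mm
Δd = αd₀ΔT ⇒ ΔT = Δd/(αd₀) = 1.5 / (24×10⁻⁶ × 220.4) = 283.58 K
T_min = 17.7 + 283.58 = 301.28 °C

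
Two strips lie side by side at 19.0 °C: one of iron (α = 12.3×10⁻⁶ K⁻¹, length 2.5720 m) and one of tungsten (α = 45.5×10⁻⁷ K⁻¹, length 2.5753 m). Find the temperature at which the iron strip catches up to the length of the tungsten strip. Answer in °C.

T = 184.7 °C

L₁(1 + α₁ΔT) = L₂(1 + α₂ΔT) ⇒ ΔT = (L₂ − L₁)/(α₁L₁ − α₂L₂)
L₂ − L₁ = 2.5753 − 2.5720 = 3.30×10⁻³ m
α₁L₁ − α₂L₂ = 12.3×10⁻⁶×2.5720 − 45.5×10⁻⁷×2.5753 = 1.9917985×10⁻⁵ m/K
ΔT = 3.30×10⁻³ / 1.9917985×10⁻⁵ = 165.679 K
T = 19.0 + 165.679 = 184.679 °C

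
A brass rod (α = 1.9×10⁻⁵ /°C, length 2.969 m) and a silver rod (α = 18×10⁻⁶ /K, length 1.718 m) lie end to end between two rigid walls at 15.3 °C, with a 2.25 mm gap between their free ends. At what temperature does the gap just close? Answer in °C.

α₁L₁ = 5.6411×10⁻⁵ m/K, α₂L₂ = 3.0924×10⁻⁵ m/K → total 8.7335×10⁻⁵ m/K
ΔT = g/(α₁L₁+α₂L₂) = 2.25×10⁻³ / 8.7335×10⁻⁵ = 25.763 K
T = 15.3 + 25.763 = 41.063 °C

T = 41.1 °C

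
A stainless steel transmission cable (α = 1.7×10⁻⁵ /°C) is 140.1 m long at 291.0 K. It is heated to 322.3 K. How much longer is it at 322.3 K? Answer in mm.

|ΔT| = |322.3 − 291.0| = 31.3 K
ΔL = αL₀ΔT = (1.7×10⁻⁵)(140.1)(31.3) = 7.45×10⁻² m

ΔL = 74.5 mm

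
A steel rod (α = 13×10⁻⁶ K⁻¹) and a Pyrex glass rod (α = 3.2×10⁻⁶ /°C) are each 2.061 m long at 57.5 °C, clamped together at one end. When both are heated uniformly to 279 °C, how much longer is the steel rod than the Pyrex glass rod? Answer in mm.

4.47 mm

ΔT = 221.5 K
steel: ΔL = 13×10⁻⁶ × 2.061 m × 221.5 = 5.9346×10⁻³ m = 5.9346 mm
Pyrex glass: ΔL = 3.2×10⁻⁶ × 2.061 m × 221.5 = 1.4608×10⁻³ m = 1.4608 mm
difference = 5.9346 − 1.4608 = 4.4738 mm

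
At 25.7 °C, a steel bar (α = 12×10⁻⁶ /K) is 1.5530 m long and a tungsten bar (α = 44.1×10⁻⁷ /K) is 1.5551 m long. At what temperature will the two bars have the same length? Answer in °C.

T = 204.0 °C

L₁(1 + α₁ΔT) = L₂(1 + α₂ΔT) ⇒ ΔT = (L₂ − L₁)/(α₁L₁ − α₂L₂)
L₂ − L₁ = 1.5551 − 1.5530 = 2.10×10⁻³ m
α₁L₁ − α₂L₂ = 12×10⁻⁶×1.5530 − 44.1×10⁻⁷×1.5551 = 1.1778009×10⁻⁵ m/K
ΔT = 2.10×10⁻³ / 1.1778009×10⁻⁵ = 178.298 K
T = 25.7 + 178.298 = 203.998 °C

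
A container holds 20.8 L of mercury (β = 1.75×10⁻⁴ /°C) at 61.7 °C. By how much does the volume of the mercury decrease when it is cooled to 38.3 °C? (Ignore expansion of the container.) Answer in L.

|ΔT| = |38.3 − 61.7| = 23.4 K
ΔV = βV₀ΔT = (1.75×10⁻⁴)(20.8)(23.4) = 0.0852 L

ΔV = 0.0852 L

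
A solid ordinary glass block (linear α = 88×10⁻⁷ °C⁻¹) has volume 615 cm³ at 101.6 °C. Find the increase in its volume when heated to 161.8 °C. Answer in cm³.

Isotropic solid: β ≈ 3α = 2.6×10⁻⁵ /K; ΔT = 60.2 K
ΔV = 3αV₀ΔT = 3(88×10⁻⁷)(615)(60.2) = 0.977 cm³

ΔV = 0.977 cm³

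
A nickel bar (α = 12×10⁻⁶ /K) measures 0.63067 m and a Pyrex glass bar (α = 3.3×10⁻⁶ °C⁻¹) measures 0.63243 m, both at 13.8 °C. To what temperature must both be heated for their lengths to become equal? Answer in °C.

T = 334.9 °C

Equal length when α₁L₁ΔT − α₂L₂ΔT = L₂ − L₁ = 1.76×10⁻³ m
α₁L₁ = 7.56804×10⁻⁶, α₂L₂ = 2.087019×10⁻⁶ → Δ(αL) = 5.481021×10⁻⁶ m/K
ΔT = 1.76×10⁻³ / 5.481021×10⁻⁶ = 321.108 K, so T = 13.8 + 321.108 = 334.908 °C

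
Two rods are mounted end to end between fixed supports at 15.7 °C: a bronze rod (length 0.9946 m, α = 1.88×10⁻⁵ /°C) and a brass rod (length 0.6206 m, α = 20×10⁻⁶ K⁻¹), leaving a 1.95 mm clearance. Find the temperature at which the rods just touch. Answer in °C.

T = 78.4 °C

α₁L₁ = 1.869848×10⁻⁵ m/K, α₂L₂ = 1.2412×10⁻⁵ m/K → total 3.111048×10⁻⁵ m/K
ΔT = g/(α₁L₁+α₂L₂) = 1.95×10⁻³ / 3.111048×10⁻⁵ = 62.680 K
T = 15.7 + 62.680 = 78.380 °C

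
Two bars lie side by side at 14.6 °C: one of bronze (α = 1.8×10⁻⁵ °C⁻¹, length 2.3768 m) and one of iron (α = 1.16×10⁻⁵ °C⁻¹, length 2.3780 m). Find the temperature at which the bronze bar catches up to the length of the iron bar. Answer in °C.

T = 93.56 °C

L₁(1 + α₁ΔT) = L₂(1 + α₂ΔT) ⇒ ΔT = (L₂ − L₁)/(α₁L₁ − α₂L₂)
L₂ − L₁ = 2.3780 − 2.3768 = 1.20×10⁻³ m
α₁L₁ − α₂L₂ = 1.8×10⁻⁵×2.3768 − 1.16×10⁻⁵×2.3780 = 1.51976×10⁻⁵ m/K
ΔT = 1.20×10⁻³ / 1.51976×10⁻⁵ = 78.9598 K
T = 14.6 + 78.9598 = 93.5598 °C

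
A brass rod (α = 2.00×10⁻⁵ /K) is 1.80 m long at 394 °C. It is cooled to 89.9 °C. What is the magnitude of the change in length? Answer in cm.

|ΔT| = |89.9 − 394| = 304.1 K
ΔL = αL₀ΔT = (2.00×10⁻⁵)(1.80)(304.1) = 1.09×10⁻² m

ΔL = 1.09 cm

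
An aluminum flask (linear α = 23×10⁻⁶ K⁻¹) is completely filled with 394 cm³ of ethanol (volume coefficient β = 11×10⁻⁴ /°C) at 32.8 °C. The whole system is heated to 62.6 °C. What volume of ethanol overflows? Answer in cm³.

12.1 cm³

The flask also expands: β_container ≈ 3α = 6.9×10⁻⁵ /K
Net overflow = V₀(β_liq − 3α_cont)ΔT
β − 3α = 1.10×10⁻³ − 6.9×10⁻⁵ = 1.031×10⁻³ /K; ΔT = 29.8 K
ΔV = 394 × 1.031×10⁻³ × 29.8 = 12.1 cm³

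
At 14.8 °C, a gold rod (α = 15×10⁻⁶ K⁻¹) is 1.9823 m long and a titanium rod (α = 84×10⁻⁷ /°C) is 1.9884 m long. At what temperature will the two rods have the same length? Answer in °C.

Equal length when α₁L₁ΔT − α₂L₂ΔT = L₂ − L₁ = 6.10×10⁻³ m
α₁L₁ = 2.97345×10⁻⁵, α₂L₂ = 1.670256×10⁻⁵ → Δ(αL) = 1.303194×10⁻⁵ m/K
ΔT = 6.10×10⁻³ / 1.303194×10⁻⁵ = 468.081 K, so T = 14.8 + 468.081 = 482.881 °C

T = 482.9 °C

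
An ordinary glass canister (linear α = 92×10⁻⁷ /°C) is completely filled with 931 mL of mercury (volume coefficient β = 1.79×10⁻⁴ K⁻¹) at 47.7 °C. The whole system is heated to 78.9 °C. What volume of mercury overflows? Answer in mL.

4.40 mL

The canister also expands: β_container ≈ 3α = 2.76×10⁻⁵ /K
Net overflow = V₀(β_liq − 3α_cont)ΔT
β − 3α = 1.79×10⁻⁴ − 2.76×10⁻⁵ = 1.514×10⁻⁴ /K; ΔT = 31.2 K
ΔV = 931 × 1.514×10⁻⁴ × 31.2 = 4.40 mL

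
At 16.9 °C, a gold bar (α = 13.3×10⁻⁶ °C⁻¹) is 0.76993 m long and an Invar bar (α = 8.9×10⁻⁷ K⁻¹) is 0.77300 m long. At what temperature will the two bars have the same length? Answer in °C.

Equal length when α₁L₁ΔT − α₂L₂ΔT = L₂ − L₁ = 3.07×10⁻³ m
α₁L₁ = 1.0240069×10⁻⁵, α₂L₂ = 6.8797×10⁻⁷ → Δ(αL) = 9.552099×10⁻⁶ m/K
ΔT = 3.07×10⁻³ / 9.552099×10⁻⁶ = 321.395 K, so T = 16.9 + 321.395 = 338.295 °C

T = 338.3 °C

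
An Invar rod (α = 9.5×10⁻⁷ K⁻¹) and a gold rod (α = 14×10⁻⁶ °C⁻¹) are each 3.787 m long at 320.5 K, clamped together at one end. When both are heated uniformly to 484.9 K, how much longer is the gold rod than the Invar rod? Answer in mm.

ΔT = 164.4 K
Invar: ΔL = 9.5×10⁻⁷ × 3.787 m × 164.4 = 5.9145×10⁻⁴ m = 0.59145 mm
gold: ΔL = 14×10⁻⁶ × 3.787 m × 164.4 = 8.7162×10⁻³ m = 8.7162 mm
difference = 8.7162 − 0.59145 = 8.12475 mm

8.12 mm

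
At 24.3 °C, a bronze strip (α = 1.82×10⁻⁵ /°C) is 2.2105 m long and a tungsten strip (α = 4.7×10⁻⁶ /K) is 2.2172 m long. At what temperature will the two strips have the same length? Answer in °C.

L₁(1 + α₁ΔT) = L₂(1 + α₂ΔT) ⇒ ΔT = (L₂ − L₁)/(α₁L₁ − α₂L₂)
L₂ − L₁ = 2.2172 − 2.2105 = 6.70×10⁻³ m
α₁L₁ − α₂L₂ = 1.82×10⁻⁵×2.2105 − 4.7×10⁻⁶×2.2172 = 2.981026×10⁻⁵ m/K
ΔT = 6.70×10⁻³ / 2.981026×10⁻⁵ = 224.755 K
T = 24.3 + 224.755 = 249.055 °C

T = 249.1 °C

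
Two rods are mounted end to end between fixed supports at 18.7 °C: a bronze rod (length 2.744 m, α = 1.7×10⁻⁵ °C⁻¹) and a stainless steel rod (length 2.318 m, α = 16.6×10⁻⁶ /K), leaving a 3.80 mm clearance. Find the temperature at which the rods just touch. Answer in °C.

T = 63.3 °C

Gap closes when ΔL₁ + ΔL₂ = 3.80 mm = 3.80×10⁻³ m
(α₁L₁ + α₂L₂)ΔT = g
α₁L₁ + α₂L₂ = 1.7×10⁻⁵×2.744 + 16.6×10⁻⁶×2.318 = 8.51268×10⁻⁵ m/K
ΔT = 3.80×10⁻³ / 8.51268×10⁻⁵ = 44.639 K
T = 18.7 + 44.639 = 63.339 °C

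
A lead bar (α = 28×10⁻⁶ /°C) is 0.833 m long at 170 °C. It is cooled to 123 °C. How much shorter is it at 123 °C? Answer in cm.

|ΔT| = |123 − 170| = 47 K
ΔL = αL₀ΔT = (28×10⁻⁶)(0.833)(47) = 1.10×10⁻³ m

ΔL = 0.110 cm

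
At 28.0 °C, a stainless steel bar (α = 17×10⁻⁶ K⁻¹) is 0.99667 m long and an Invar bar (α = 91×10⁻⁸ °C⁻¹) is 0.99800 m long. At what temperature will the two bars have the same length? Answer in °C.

T = 110.9 °C

Equal length when α₁L₁ΔT − α₂L₂ΔT = L₂ − L₁ = 1.33×10⁻³ m
α₁L₁ = 1.694339×10⁻⁵, α₂L₂ = 9.0818×10⁻⁷ → Δ(αL) = 1.603521×10⁻⁵ m/K
ΔT = 1.33×10⁻³ / 1.603521×10⁻⁵ = 82.942 K, so T = 28.0 + 82.942 = 110.942 °C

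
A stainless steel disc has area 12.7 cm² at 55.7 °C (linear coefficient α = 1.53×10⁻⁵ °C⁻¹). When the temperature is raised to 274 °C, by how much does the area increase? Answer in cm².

Area coefficient ≈ 2α; |ΔT| = 218.3 K
ΔA = 2αA₀ΔT = 2(1.53×10⁻⁵)(12.7)(218.3) = 0.0848 cm²

ΔA = 0.0848 cm²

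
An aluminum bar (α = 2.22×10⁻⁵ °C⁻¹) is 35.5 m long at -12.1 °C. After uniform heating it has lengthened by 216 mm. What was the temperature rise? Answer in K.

ΔL = αL₀ΔT ⇒ ΔT = ΔL / (αL₀)
ΔT = 216×10⁻³ m / (2.22×10⁻⁵ × 35.5 m) = 274.08 K

ΔT = 274 K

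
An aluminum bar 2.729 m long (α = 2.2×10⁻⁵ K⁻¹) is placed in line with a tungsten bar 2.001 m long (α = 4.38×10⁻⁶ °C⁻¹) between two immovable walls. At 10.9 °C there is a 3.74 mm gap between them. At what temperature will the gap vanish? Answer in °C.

T = 65.3 °C

α₁L₁ = 6.0038×10⁻⁵ m/K, α₂L₂ = 8.76438×10⁻⁶ m/K → total 6.880238×10⁻⁵ m/K
ΔT = g/(α₁L₁+α₂L₂) = 3.74×10⁻³ / 6.880238×10⁻⁵ = 54.359 K
T = 10.9 + 54.359 = 65.259 °C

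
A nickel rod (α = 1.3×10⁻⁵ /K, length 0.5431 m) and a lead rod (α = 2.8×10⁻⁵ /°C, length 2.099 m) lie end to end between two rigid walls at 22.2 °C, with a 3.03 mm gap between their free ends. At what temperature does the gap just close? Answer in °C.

Gap closes when ΔL₁ + ΔL₂ = 3.03 mm = 3.03×10⁻³ m
(α₁L₁ + α₂L₂)ΔT = g
α₁L₁ + α₂L₂ = 1.3×10⁻⁵×0.5431 + 2.8×10⁻⁵×2.099 = 6.58323×10⁻⁵ m/K
ΔT = 3.03×10⁻³ / 6.58323×10⁻⁵ = 46.026 K
T = 22.2 + 46.026 = 68.226 °C

T = 68.2 °C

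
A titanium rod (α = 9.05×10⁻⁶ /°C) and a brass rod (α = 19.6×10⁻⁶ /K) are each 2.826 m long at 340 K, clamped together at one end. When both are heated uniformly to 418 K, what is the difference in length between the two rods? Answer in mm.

2.33 mm

ΔT = 78 K
titanium: ΔL = 9.05×10⁻⁶ × 2.826 m × 78 = 1.9949×10⁻³ m = 1.9949 mm
brass: ΔL = 19.6×10⁻⁶ × 2.826 m × 78 = 4.3204×10⁻³ m = 4.3204 mm
difference = 4.3204 − 1.9949 = 2.3255 mm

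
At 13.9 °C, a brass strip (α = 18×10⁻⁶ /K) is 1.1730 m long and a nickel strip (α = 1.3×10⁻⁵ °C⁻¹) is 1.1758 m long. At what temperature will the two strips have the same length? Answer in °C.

T = 494.3 °C

L₁(1 + α₁ΔT) = L₂(1 + α₂ΔT) ⇒ ΔT = (L₂ − L₁)/(α₁L₁ − α₂L₂)
L₂ − L₁ = 1.1758 − 1.1730 = 2.80×10⁻³ m
α₁L₁ − α₂L₂ = 18×10⁻⁶×1.1730 − 1.3×10⁻⁵×1.1758 = 5.8286×10⁻⁶ m/K
ΔT = 2.80×10⁻³ / 5.8286×10⁻⁶ = 480.390 K
T = 13.9 + 480.390 = 494.290 °C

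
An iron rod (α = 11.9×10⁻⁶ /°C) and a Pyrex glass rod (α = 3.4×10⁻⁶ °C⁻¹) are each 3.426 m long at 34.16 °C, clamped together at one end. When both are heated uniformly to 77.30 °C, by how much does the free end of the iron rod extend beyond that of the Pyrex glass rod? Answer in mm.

1.26 mm

ΔT = 43.14 K
iron: ΔL = 11.9×10⁻⁶ × 3.426 m × 43.14 = 1.7588×10⁻³ m = 1.7588 mm
Pyrex glass: ΔL = 3.4×10⁻⁶ × 3.426 m × 43.14 = 5.0251×10⁻⁴ m = 0.50251 mm
difference = 1.7588 − 0.50251 = 1.25629 mm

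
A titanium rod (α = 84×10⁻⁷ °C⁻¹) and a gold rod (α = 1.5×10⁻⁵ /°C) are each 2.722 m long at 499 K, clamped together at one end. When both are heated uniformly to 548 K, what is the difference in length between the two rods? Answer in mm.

ΔT = 49 K
titanium: ΔL = 84×10⁻⁷ × 2.722 m × 49 = 1.1204×10⁻³ m = 1.1204 mm
gold: ΔL = 1.5×10⁻⁵ × 2.722 m × 49 = 2.0007×10⁻³ m = 2.0007 mm
difference = 2.0007 − 1.1204 = 0.8803 mm

0.880 mm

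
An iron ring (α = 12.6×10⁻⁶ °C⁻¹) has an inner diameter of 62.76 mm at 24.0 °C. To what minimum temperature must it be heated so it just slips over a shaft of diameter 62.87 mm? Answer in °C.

Required Δd = 62.87 − 62.76 = 0.11 mm
Δd = αd₀ΔT ⇒ ΔT = Δd/(αd₀) = 0.11 / (12.6×10⁻⁶ × 62.76) = 139.10 K
T_min = 24.0 + 139.10 = 163.10 °C

T = 163 °C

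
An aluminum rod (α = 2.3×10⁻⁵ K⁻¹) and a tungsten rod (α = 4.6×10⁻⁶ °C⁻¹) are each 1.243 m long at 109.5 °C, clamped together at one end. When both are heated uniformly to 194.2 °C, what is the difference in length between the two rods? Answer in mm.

1.94 mm

ΔT = 84.7 K
aluminum: ΔL = 2.3×10⁻⁵ × 1.243 m × 84.7 = 2.4215×10⁻³ m = 2.4215 mm
tungsten: ΔL = 4.6×10⁻⁶ × 1.243 m × 84.7 = 4.8430×10⁻⁴ m = 0.48430 mm
difference = 2.4215 − 0.48430 = 1.9372 mm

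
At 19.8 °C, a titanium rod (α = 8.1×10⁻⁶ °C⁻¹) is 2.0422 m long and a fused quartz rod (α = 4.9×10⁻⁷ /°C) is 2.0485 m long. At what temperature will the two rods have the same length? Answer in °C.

Equal length when α₁L₁ΔT − α₂L₂ΔT = L₂ − L₁ = 6.30×10⁻³ m
α₁L₁ = 1.654182×10⁻⁵, α₂L₂ = 1.003765×10⁻⁶ → Δ(αL) = 1.5538055×10⁻⁵ m/K
ΔT = 6.30×10⁻³ / 1.5538055×10⁻⁵ = 405.456 K, so T = 19.8 + 405.456 = 425.256 °C

T = 425.3 °C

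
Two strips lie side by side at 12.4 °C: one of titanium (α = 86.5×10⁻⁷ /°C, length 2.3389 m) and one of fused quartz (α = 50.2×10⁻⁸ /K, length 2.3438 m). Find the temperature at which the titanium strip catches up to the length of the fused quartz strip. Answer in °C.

Equal length when α₁L₁ΔT − α₂L₂ΔT = L₂ − L₁ = 4.90×10⁻³ m
α₁L₁ = 2.0231485×10⁻⁵, α₂L₂ = 1.1765876×10⁻⁶ → Δ(αL) = 1.90548974×10⁻⁵ m/K
ΔT = 4.90×10⁻³ / 1.90548974×10⁻⁵ = 257.152 K, so T = 12.4 + 257.152 = 269.552 °C

T = 269.6 °C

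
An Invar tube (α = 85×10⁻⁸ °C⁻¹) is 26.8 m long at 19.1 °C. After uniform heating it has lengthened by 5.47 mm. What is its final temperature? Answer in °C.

ΔL = αL₀ΔT ⇒ ΔT = ΔL / (αL₀)
ΔT = 5.47×10⁻³ m / (85×10⁻⁸ × 26.8 m) = 240.12 K
T = 19.1 + 240.12 = 259.22 °C

T = 259 °C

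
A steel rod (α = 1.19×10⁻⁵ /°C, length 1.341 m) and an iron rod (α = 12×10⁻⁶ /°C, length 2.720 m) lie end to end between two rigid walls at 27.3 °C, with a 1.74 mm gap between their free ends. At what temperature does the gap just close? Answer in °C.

T = 63.1 °C

α₁L₁ = 1.59579×10⁻⁵ m/K, α₂L₂ = 3.264×10⁻⁵ m/K → total 4.85979×10⁻⁵ m/K
ΔT = g/(α₁L₁+α₂L₂) = 1.74×10⁻³ / 4.85979×10⁻⁵ = 35.804 K
T = 27.3 + 35.804 = 63.104 °C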